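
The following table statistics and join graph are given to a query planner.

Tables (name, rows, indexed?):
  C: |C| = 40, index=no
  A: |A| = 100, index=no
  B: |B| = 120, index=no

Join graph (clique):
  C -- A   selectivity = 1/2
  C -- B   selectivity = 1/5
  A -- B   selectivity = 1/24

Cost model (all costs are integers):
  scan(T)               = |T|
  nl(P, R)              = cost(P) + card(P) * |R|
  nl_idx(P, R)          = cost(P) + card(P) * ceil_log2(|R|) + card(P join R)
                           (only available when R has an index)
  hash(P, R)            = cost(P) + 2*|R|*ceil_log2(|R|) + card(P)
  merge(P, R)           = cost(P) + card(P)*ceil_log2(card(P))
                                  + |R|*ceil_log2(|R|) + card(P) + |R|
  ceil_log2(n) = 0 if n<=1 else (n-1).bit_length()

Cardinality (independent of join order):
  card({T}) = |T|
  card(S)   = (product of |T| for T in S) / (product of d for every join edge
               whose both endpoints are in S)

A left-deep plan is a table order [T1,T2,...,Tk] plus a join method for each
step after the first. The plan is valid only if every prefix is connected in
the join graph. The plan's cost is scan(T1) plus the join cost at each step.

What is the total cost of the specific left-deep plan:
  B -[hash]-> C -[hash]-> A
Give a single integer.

step 1: scan B: cost=120, card=120
step 2: join C via hash
    card(P join C) = 120*40/(5) = 960
    cost = 120 + 2*40*6 + 120 = 720
step 3: join A via hash
    card(P join A) = 960*100/(2*24) = 2000
    cost = 720 + 2*100*7 + 960 = 3080

3080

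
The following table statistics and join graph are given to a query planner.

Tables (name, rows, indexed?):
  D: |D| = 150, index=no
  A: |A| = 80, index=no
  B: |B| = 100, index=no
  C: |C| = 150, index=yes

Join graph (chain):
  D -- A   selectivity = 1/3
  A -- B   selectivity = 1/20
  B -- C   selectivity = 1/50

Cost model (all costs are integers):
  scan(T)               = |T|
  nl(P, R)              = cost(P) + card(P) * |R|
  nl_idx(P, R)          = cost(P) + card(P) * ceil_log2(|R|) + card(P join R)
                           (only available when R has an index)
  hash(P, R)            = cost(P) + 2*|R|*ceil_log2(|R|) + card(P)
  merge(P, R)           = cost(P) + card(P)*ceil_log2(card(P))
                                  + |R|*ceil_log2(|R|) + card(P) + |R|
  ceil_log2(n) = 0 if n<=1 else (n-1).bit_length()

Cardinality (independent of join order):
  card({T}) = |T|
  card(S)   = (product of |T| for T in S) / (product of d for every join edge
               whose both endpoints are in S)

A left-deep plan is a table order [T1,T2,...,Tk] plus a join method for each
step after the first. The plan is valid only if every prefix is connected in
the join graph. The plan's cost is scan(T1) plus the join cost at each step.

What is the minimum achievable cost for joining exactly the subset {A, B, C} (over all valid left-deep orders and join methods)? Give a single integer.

Selinger DP over subsets of {A,B,C}:
  {A}: scan cost=80, card=80
  {B}: scan cost=100, card=100
  {C}: scan cost=150, card=150
  {AB}: card=400; try (A,hash)→1320, (B,merge)→1520, (A,merge)→1540, (B,hash)→1560, (B,nl)→8080, (A,nl)→8100; best=1320 via (A,hash)
  {BC}: card=300; try (C,nl_idx)→1200, (B,hash)→1700, (C,merge)→2250, (B,merge)→2300, (C,hash)→2600, (C,nl)→15100 …(+1); best=1200 via (C,nl_idx)
  {ABC}: card=1200; try (A,hash)→2620, (C,hash)→4120, (A,merge)→4840, (C,nl_idx)→5720, (C,merge)→6670, (A,nl)→25200 …(+1); best=2620 via (A,hash)

2620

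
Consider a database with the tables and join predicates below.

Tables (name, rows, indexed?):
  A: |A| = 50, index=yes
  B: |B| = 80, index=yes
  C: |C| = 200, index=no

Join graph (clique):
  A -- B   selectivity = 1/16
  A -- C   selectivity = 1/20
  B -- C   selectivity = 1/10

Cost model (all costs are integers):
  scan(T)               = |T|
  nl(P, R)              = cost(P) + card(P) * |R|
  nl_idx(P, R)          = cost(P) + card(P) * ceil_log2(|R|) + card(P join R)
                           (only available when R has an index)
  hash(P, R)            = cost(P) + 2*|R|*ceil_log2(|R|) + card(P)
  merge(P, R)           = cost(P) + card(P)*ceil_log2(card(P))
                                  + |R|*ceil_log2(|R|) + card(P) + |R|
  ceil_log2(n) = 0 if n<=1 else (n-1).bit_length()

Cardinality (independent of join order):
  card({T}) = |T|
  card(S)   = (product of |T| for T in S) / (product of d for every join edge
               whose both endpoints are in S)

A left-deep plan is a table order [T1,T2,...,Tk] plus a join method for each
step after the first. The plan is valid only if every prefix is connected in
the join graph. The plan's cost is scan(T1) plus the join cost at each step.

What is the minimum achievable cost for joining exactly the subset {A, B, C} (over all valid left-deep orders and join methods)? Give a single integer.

Selinger DP over subsets of {A,B,C}:
  {A}: scan cost=50, card=50
  {B}: scan cost=80, card=80
  {C}: scan cost=200, card=200
  {AB}: card=250; try (B,nl_idx)→650, (A,hash)→760, (A,nl_idx)→810, (B,merge)→1040, (A,merge)→1070, (B,hash)→1220 …(+2); best=650 via (B,nl_idx)
  {AC}: card=500; try (A,hash)→1000, (A,nl_idx)→1900, (C,merge)→2200, (A,merge)→2350, (C,hash)→3300, (C,nl)→10050 …(+1); best=1000 via (A,hash)
  {BC}: card=1600; try (B,hash)→1520, (C,merge)→2520, (B,merge)→2640, (B,nl_idx)→3200, (C,hash)→3360, (C,nl)→16080 …(+1); best=1520 via (B,hash)
  {ABC}: card=250; try (B,hash)→2620, (A,hash)→3720, (C,hash)→4100, (C,merge)→4700, (B,nl_idx)→4750, (B,merge)→6640 …(+5); best=2620 via (B,hash)

2620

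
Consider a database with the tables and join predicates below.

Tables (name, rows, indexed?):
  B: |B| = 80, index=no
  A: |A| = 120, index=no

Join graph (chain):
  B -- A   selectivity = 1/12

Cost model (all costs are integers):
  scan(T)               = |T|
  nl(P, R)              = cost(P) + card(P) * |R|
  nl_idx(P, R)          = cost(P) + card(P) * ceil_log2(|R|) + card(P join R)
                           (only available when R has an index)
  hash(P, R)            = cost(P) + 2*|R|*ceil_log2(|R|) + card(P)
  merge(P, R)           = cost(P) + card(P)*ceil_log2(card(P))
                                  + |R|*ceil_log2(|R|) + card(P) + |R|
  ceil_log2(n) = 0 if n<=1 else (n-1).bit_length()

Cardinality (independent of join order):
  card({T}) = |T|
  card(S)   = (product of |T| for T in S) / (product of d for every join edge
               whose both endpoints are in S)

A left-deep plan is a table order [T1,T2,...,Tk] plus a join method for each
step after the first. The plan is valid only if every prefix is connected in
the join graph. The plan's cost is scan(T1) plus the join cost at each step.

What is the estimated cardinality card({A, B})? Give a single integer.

Tables in S: A(120), B(80)
Edges inside S: B-A(d=12)
numerator = 120 * 80 = 9600
denominator = 12 = 12
card(S) = 9600 / 12 = 800

800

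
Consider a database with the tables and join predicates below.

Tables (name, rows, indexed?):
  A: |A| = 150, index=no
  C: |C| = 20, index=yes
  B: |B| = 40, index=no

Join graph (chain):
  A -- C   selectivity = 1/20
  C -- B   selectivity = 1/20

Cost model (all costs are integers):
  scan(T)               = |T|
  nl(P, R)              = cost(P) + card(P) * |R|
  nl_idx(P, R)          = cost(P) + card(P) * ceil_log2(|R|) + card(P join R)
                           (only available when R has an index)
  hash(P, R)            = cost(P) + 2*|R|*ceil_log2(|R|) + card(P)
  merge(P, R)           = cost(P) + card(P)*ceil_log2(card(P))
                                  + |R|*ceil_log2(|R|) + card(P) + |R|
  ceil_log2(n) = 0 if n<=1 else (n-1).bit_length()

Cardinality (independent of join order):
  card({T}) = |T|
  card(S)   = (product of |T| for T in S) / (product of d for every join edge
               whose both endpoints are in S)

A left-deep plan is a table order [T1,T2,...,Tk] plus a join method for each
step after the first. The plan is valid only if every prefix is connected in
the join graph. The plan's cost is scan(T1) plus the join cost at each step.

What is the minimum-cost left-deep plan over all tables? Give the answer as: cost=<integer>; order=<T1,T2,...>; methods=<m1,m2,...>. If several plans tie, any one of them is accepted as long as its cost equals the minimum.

cost=1130; order=A,C,B; methods=hash,hash

Selinger DP (subsets sized 1..n):
  {A}: scan cost=150, card=150
  {C}: scan cost=20, card=20
  {B}: scan cost=40, card=40
  {AC}: card=150; try (C,hash)→500, (C,nl_idx)→1050, (A,merge)→1490, (C,merge)→1620, (A,hash)→2440, (A,nl)→3020 …(+1); best=500 via (C,hash)
  {BC}: card=40; try (C,hash)→280, (C,nl_idx)→280, (B,merge)→420, (C,merge)→440, (B,hash)→520, (B,nl)→820 …(+1); best=280 via (C,hash)
  {ABC}: card=300; try (B,hash)→1130, (A,merge)→1910, (B,merge)→2130, (A,hash)→2720, (A,nl)→6280, (B,nl)→6500; best=1130 via (B,hash)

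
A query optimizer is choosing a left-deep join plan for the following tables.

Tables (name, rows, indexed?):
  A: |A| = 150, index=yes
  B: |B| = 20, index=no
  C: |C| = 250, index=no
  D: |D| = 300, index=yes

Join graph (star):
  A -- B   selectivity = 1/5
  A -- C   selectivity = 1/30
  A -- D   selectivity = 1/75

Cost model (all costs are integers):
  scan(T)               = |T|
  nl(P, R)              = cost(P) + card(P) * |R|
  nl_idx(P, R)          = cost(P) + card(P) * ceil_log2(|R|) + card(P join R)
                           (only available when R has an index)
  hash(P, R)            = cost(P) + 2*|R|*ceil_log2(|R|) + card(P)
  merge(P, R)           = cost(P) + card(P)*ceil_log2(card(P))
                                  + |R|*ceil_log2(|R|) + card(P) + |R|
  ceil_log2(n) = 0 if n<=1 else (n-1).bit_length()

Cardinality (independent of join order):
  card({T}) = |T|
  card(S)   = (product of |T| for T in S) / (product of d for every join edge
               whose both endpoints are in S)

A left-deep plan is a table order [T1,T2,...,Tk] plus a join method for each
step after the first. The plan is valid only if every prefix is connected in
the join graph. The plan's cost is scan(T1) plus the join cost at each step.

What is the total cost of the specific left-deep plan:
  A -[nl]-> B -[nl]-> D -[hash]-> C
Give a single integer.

step 1: scan A: cost=150, card=150
step 2: join B via nl
    card(P join B) = 150*20/(5) = 600
    cost = 150 + 150*20 = 3150
step 3: join D via nl
    card(P join D) = 600*300/(75) = 2400
    cost = 3150 + 600*300 = 183150
step 4: join C via hash
    card(P join C) = 2400*250/(30) = 20000
    cost = 183150 + 2*250*8 + 2400 = 189550

189550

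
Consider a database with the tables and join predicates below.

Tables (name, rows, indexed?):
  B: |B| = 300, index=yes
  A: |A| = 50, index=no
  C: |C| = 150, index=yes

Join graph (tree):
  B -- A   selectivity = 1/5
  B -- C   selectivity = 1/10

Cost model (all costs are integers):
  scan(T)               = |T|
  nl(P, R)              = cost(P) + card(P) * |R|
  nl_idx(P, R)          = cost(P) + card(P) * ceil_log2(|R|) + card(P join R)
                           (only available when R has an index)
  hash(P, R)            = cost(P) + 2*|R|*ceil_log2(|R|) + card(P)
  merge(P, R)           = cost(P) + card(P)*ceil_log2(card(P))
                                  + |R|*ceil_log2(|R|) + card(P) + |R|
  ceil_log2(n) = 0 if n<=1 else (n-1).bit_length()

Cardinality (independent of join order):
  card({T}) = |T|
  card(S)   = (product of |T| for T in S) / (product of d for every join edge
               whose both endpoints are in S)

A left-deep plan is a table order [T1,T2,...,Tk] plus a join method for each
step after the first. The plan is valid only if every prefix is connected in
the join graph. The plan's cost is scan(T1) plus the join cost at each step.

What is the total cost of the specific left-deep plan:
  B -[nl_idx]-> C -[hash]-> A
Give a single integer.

step 1: scan B: cost=300, card=300
step 2: join C via nl_idx
    card(P join C) = 300*150/(10) = 4500
    cost = 300 + 300*8 + 4500 = 7200
step 3: join A via hash
    card(P join A) = 4500*50/(5) = 45000
    cost = 7200 + 2*50*6 + 4500 = 12300

12300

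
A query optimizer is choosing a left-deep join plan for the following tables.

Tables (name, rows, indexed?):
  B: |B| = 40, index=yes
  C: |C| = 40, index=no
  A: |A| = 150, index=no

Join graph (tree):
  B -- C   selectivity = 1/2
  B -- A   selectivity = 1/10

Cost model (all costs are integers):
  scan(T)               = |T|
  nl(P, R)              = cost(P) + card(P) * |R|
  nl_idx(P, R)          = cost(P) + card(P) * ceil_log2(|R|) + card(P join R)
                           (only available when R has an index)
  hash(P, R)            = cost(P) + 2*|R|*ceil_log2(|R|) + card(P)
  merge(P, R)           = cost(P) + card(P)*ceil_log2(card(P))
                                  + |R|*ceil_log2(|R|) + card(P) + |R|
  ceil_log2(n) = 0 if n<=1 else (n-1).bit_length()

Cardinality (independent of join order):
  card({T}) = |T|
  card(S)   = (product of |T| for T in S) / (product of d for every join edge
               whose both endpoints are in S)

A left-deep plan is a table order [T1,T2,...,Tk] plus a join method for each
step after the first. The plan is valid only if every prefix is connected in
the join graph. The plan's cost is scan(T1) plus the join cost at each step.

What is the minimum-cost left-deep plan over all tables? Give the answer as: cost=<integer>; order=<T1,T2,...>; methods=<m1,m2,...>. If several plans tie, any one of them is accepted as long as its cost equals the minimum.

cost=1860; order=A,B,C; methods=hash,hash

Selinger DP (subsets sized 1..n):
  {B}: scan cost=40, card=40
  {C}: scan cost=40, card=40
  {A}: scan cost=150, card=150
  {BC}: card=800; try (C,hash)→560, (B,hash)→560, (C,merge)→600, (B,merge)→600, (B,nl_idx)→1080, (C,nl)→1640 …(+1); best=560 via (C,hash)
  {AB}: card=600; try (B,hash)→780, (B,nl_idx)→1650, (A,merge)→1670, (B,merge)→1780, (A,hash)→2480, (A,nl)→6040 …(+1); best=780 via (B,hash)
  {ABC}: card=12000; try (C,hash)→1860, (A,hash)→3760, (C,merge)→7660, (A,merge)→10710, (C,nl)→24780, (A,nl)→120560; best=1860 via (C,hash)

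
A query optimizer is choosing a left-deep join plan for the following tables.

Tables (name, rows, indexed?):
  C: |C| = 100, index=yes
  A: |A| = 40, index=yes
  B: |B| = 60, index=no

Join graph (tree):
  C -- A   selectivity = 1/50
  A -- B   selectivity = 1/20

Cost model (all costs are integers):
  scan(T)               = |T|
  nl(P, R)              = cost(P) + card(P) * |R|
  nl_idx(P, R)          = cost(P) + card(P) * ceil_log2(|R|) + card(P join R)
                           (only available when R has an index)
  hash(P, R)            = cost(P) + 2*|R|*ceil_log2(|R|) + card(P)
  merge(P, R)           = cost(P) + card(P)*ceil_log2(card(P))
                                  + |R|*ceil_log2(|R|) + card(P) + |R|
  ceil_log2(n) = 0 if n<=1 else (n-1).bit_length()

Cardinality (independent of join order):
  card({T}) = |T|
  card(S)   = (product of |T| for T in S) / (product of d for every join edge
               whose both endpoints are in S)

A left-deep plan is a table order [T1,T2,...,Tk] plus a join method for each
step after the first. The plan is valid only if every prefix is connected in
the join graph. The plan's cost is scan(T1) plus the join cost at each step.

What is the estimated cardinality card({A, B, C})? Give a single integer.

240

Tables in S: A(40), B(60), C(100)
Edges inside S: C-A(d=50), A-B(d=20)
numerator = 40 * 60 * 100 = 240000
denominator = 50 * 20 = 1000
card(S) = 240000 / 1000 = 240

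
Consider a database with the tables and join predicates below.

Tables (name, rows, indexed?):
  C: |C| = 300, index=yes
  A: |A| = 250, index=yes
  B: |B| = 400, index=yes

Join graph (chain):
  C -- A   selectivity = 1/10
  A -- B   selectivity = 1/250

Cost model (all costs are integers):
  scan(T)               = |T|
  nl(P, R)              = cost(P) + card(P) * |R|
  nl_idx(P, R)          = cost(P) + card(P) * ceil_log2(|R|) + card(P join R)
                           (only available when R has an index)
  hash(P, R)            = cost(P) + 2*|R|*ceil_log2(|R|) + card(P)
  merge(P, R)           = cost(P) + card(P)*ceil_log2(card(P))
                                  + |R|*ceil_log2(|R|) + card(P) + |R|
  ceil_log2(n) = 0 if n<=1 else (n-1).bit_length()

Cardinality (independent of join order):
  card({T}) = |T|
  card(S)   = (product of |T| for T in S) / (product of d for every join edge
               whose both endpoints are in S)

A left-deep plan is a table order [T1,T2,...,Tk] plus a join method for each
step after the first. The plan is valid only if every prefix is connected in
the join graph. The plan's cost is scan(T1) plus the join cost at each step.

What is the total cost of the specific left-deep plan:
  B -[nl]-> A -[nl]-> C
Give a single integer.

step 1: scan B: cost=400, card=400
step 2: join A via nl
    card(P join A) = 400*250/(250) = 400
    cost = 400 + 400*250 = 100400
step 3: join C via nl
    card(P join C) = 400*300/(10) = 12000
    cost = 100400 + 400*300 = 220400

220400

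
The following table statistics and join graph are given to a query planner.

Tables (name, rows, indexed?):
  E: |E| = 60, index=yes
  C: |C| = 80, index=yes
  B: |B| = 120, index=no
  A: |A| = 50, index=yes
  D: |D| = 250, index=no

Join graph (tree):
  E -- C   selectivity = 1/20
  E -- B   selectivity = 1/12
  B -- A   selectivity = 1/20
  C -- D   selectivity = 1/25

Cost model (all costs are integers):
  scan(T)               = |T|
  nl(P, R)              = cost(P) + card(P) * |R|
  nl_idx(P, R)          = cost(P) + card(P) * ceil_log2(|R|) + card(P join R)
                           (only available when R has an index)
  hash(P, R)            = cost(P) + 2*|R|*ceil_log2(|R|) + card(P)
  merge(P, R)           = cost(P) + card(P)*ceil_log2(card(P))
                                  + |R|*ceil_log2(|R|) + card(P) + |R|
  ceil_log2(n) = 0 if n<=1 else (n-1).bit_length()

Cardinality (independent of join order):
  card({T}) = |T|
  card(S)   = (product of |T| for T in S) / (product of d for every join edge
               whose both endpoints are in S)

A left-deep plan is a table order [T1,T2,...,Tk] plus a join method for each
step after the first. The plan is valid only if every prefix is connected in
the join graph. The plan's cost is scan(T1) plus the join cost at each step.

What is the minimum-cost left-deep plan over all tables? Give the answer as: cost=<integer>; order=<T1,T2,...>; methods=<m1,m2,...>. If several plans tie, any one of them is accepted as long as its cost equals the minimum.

Selinger DP (subsets sized 1..n):
  {E}: scan cost=60, card=60
  {C}: scan cost=80, card=80
  {B}: scan cost=120, card=120
  {A}: scan cost=50, card=50
  {D}: scan cost=250, card=250
  {CE}: card=240; try (C,nl_idx)→720, (E,nl_idx)→800, (E,hash)→880, (C,merge)→1120, (E,merge)→1140, (C,hash)→1240 …(+2); best=720 via (C,nl_idx)
  {BE}: card=600; try (E,hash)→960, (E,nl_idx)→1440, (B,merge)→1440, (E,merge)→1500, (B,hash)→1800, (B,nl)→7260 …(+1); best=960 via (E,hash)
  {CD}: card=800; try (C,hash)→1620, (C,nl_idx)→2800, (D,merge)→2970, (C,merge)→3140, (D,hash)→4160, (D,nl)→20080 …(+1); best=1620 via (C,hash)
  {AB}: card=300; try (A,hash)→840, (A,nl_idx)→1140, (B,merge)→1360, (A,merge)→1430, (B,hash)→1780, (B,nl)→6050 …(+1); best=840 via (A,hash)
  {BCE}: card=2400; try (B,hash)→2640, (C,hash)→2680, (B,merge)→3840, (C,nl_idx)→7560, (C,merge)→8200, (B,nl)→29520 …(+1); best=2640 via (B,hash)
  {CDE}: card=2400; try (E,hash)→3140, (D,hash)→4960, (D,merge)→5130, (E,nl_idx)→8820, (E,merge)→10840, (E,nl)→49620 …(+1); best=3140 via (E,hash)
  {ABE}: card=1500; try (E,hash)→1860, (A,hash)→2160, (E,nl_idx)→4140, (E,merge)→4260, (A,nl_idx)→6060, (A,merge)→7910 …(+2); best=1860 via (E,hash)
  {ABCE}: card=6000; try (C,hash)→4480, (A,hash)→5640, (C,nl_idx)→18360, (C,merge)→20500, (A,nl_idx)→23040, (A,merge)→34190 …(+2); best=4480 via (C,hash)
  {BCDE}: card=24000; try (B,hash)→7220, (D,hash)→9040, (B,merge)→35300, (D,merge)→36090, (B,nl)→291140, (D,nl)→602640; best=7220 via (B,hash)
  {ABCDE}: card=60000; try (D,hash)→14480, (A,hash)→31820, (D,merge)→90730, (A,nl_idx)→211220, (A,merge)→391570, (A,nl)→1207220 …(+1); best=14480 via (D,hash)

cost=14480; order=B,A,E,C,D; methods=hash,hash,hash,hash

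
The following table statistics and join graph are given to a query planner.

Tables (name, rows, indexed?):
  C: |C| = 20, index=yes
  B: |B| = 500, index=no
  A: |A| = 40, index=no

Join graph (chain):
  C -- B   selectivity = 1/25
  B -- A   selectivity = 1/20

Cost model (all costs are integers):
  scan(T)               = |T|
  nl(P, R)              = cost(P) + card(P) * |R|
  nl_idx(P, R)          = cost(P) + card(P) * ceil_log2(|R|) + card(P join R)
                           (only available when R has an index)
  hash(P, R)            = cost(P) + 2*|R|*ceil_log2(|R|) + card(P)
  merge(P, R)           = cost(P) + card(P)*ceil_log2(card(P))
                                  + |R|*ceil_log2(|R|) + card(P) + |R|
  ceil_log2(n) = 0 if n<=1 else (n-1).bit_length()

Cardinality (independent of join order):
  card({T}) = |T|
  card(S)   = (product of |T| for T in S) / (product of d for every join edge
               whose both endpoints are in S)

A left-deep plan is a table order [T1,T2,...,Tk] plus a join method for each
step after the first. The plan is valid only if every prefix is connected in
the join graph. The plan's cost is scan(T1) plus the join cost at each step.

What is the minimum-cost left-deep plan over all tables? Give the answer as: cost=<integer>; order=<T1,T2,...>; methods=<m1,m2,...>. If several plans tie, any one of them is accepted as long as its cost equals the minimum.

Selinger DP (subsets sized 1..n):
  {C}: scan cost=20, card=20
  {B}: scan cost=500, card=500
  {A}: scan cost=40, card=40
  {BC}: card=400; try (C,hash)→1200, (C,nl_idx)→3400, (B,merge)→5140, (C,merge)→5620, (B,hash)→9040, (B,nl)→10020 …(+1); best=1200 via (C,hash)
  {AB}: card=1000; try (A,hash)→1480, (B,merge)→5320, (A,merge)→5780, (B,hash)→9080, (B,nl)→20040, (A,nl)→20500; best=1480 via (A,hash)
  {ABC}: card=800; try (A,hash)→2080, (C,hash)→2680, (A,merge)→5480, (C,nl_idx)→7280, (C,merge)→12600, (A,nl)→17200 …(+1); best=2080 via (A,hash)

cost=2080; order=B,C,A; methods=hash,hash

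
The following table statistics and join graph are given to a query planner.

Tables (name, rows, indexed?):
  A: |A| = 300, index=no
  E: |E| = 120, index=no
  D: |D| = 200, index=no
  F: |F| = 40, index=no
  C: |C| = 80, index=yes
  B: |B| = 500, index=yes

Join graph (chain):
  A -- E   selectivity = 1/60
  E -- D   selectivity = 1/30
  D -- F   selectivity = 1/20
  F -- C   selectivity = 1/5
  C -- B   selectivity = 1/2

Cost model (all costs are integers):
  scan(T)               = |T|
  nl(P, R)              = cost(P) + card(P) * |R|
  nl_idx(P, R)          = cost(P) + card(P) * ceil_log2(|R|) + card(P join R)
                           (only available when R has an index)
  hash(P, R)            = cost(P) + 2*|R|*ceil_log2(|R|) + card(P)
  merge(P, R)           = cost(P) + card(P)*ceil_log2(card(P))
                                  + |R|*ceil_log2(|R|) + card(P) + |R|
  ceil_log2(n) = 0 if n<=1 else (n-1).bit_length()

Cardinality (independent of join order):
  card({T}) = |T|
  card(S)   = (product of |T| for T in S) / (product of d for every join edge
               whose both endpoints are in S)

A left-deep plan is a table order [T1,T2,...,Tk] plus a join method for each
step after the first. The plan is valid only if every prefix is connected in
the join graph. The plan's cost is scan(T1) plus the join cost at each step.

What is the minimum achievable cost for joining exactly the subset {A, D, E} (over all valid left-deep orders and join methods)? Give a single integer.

6080

Selinger DP over subsets of {A,D,E}:
  {A}: scan cost=300, card=300
  {E}: scan cost=120, card=120
  {D}: scan cost=200, card=200
  {AE}: card=600; try (E,hash)→2280, (A,merge)→4080, (E,merge)→4260, (A,hash)→5640, (A,nl)→36120, (E,nl)→36300; best=2280 via (E,hash)
  {DE}: card=800; try (E,hash)→2080, (D,merge)→2880, (E,merge)→2960, (D,hash)→3440, (D,nl)→24120, (E,nl)→24200; best=2080 via (E,hash)
  {ADE}: card=4000; try (D,hash)→6080, (A,hash)→8280, (D,merge)→10680, (A,merge)→13880, (D,nl)→122280, (A,nl)→242080; best=6080 via (D,hash)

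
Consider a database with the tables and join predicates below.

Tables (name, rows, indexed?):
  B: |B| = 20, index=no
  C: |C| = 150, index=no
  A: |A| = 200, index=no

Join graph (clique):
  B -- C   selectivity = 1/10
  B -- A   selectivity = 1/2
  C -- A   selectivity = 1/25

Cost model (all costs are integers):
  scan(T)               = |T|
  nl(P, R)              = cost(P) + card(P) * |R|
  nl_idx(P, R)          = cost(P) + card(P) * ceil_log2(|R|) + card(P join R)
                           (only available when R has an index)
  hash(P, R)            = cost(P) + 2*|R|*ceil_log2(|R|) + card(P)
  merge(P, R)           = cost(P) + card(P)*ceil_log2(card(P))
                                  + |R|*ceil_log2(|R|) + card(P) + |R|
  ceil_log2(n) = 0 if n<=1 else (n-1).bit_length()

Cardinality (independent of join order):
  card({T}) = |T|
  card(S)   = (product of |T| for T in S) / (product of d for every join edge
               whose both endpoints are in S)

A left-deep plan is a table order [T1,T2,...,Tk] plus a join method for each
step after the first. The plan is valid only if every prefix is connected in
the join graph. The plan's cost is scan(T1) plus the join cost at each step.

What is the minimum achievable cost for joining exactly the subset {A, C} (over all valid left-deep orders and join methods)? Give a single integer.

2800

Selinger DP over subsets of {A,C}:
  {C}: scan cost=150, card=150
  {A}: scan cost=200, card=200
  {AC}: card=1200; try (C,hash)→2800, (A,merge)→3300, (C,merge)→3350, (A,hash)→3500, (A,nl)→30150, (C,nl)→30200; best=2800 via (C,hash)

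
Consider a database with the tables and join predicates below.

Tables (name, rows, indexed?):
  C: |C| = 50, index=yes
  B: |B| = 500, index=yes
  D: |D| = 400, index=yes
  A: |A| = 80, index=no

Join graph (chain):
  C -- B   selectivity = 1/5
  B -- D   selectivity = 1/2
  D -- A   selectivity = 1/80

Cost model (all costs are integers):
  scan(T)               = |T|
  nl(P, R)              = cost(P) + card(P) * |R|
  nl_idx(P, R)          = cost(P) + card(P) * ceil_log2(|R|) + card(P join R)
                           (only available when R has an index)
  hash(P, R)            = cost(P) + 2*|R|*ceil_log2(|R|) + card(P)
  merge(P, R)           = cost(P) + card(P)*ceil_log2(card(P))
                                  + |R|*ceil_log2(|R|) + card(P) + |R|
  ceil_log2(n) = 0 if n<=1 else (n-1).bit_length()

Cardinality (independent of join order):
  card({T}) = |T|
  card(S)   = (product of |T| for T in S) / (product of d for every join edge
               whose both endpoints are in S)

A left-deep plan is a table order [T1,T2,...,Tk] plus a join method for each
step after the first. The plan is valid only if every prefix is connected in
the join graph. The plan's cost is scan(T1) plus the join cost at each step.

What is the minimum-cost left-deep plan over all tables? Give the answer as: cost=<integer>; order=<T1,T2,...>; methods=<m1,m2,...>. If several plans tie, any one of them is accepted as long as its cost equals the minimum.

Selinger DP (subsets sized 1..n):
  {C}: scan cost=50, card=50
  {B}: scan cost=500, card=500
  {D}: scan cost=400, card=400
  {A}: scan cost=80, card=80
  {BC}: card=5000; try (C,hash)→1600, (B,merge)→5400, (B,nl_idx)→5500, (C,merge)→5850, (C,nl_idx)→8500, (B,hash)→9100 …(+2); best=1600 via (C,hash)
  {BD}: card=100000; try (D,hash)→8200, (B,merge)→9400, (D,merge)→9500, (B,hash)→9800, (B,nl_idx)→104000, (D,nl_idx)→105000 …(+2); best=8200 via (D,hash)
  {AD}: card=400; try (D,nl_idx)→1200, (A,hash)→1920, (D,merge)→4720, (A,merge)→5040, (D,hash)→7360, (D,nl)→32080 …(+1); best=1200 via (D,nl_idx)
  {BCD}: card=1000000; try (D,hash)→13800, (D,merge)→75600, (C,hash)→108800, (D,nl_idx)→1046600, (C,nl_idx)→1608200, (C,merge)→1808550 …(+2); best=13800 via (D,hash)
  {ABD}: card=100000; try (B,merge)→10200, (B,hash)→10600, (B,nl_idx)→104800, (A,hash)→109320, (B,nl)→201200, (A,merge)→1808840 …(+1); best=10200 via (B,merge)
  {ABCD}: card=1000000; try (C,hash)→110800, (A,hash)→1014920, (C,nl_idx)→1610200, (C,merge)→1810550, (C,nl)→5010200, (A,merge)→21014440 …(+1); best=110800 via (C,hash)

cost=110800; order=A,D,B,C; methods=nl_idx,merge,hash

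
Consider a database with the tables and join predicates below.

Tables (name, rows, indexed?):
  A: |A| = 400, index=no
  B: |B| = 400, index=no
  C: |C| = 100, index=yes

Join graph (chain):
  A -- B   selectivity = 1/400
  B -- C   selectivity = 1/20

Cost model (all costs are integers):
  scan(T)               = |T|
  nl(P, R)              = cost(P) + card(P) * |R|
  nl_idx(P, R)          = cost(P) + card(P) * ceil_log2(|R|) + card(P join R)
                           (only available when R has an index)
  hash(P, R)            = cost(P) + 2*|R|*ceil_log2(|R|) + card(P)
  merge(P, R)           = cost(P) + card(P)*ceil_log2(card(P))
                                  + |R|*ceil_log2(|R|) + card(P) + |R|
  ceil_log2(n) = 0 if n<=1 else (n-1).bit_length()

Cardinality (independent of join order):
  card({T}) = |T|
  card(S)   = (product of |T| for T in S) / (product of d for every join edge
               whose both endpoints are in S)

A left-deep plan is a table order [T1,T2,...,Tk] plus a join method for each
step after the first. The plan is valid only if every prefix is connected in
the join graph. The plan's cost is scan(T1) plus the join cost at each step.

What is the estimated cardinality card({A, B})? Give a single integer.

400

Tables in S: A(400), B(400)
Edges inside S: A-B(d=400)
numerator = 400 * 400 = 160000
denominator = 400 = 400
card(S) = 160000 / 400 = 400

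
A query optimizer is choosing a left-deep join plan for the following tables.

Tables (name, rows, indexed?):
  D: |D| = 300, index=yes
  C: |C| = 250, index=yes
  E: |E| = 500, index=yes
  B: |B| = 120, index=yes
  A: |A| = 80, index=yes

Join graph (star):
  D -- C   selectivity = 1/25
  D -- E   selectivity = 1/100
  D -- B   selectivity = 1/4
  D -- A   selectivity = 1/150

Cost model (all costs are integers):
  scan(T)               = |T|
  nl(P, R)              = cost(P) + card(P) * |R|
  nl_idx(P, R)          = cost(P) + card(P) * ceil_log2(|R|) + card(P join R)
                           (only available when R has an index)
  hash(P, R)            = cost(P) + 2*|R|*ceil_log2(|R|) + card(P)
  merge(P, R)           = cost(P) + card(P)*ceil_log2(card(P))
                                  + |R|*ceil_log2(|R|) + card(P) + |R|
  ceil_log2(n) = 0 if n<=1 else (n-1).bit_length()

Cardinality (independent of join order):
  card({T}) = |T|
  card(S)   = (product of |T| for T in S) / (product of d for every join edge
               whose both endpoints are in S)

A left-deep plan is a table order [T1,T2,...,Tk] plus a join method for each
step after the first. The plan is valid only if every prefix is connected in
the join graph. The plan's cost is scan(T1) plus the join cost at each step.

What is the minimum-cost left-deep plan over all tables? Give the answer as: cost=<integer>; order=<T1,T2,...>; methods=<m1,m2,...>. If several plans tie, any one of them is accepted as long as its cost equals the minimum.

Selinger DP (subsets sized 1..n):
  {D}: scan cost=300, card=300
  {C}: scan cost=250, card=250
  {E}: scan cost=500, card=500
  {B}: scan cost=120, card=120
  {A}: scan cost=80, card=80
  {CD}: card=3000; try (C,hash)→4600, (D,merge)→5500, (D,nl_idx)→5500, (C,merge)→5550, (C,nl_idx)→5700, (D,hash)→5900 …(+2); best=4600 via (C,hash)
  {DE}: card=1500; try (E,nl_idx)→4500, (D,hash)→6400, (D,nl_idx)→6500, (E,merge)→8300, (D,merge)→8500, (E,hash)→9600 …(+2); best=4500 via (E,nl_idx)
  {BD}: card=9000; try (B,hash)→2280, (D,merge)→4080, (B,merge)→4260, (D,hash)→5640, (D,nl_idx)→10200, (B,nl_idx)→11400 …(+2); best=2280 via (B,hash)
  {AD}: card=160; try (D,nl_idx)→960, (A,hash)→1720, (A,nl_idx)→2560, (D,merge)→3720, (A,merge)→3940, (D,hash)→5560 …(+2); best=960 via (D,nl_idx)
  {CDE}: card=15000; try (C,hash)→10000, (E,hash)→16600, (C,merge)→24750, (C,nl_idx)→31500, (E,nl_idx)→46600, (E,merge)→48600 …(+2); best=10000 via (C,hash)
  {BCD}: card=90000; try (B,hash)→9280, (C,hash)→15280, (B,merge)→44560, (B,nl_idx)→115600, (C,merge)→139530, (C,nl_idx)→164280 …(+2); best=9280 via (B,hash)
  {ACD}: card=1600; try (C,nl_idx)→3840, (C,merge)→4650, (C,hash)→5120, (A,hash)→8720, (A,nl_idx)→27200, (C,nl)→40960 …(+2); best=3840 via (C,nl_idx)
  {BDE}: card=45000; try (B,hash)→7680, (E,hash)→20280, (B,merge)→23460, (B,nl_idx)→60000, (E,nl_idx)→128280, (E,merge)→142280 …(+2); best=7680 via (B,hash)
  {ADE}: card=800; try (E,nl_idx)→3200, (A,hash)→7120, (E,merge)→7400, (E,hash)→10120, (A,nl_idx)→15800, (A,merge)→23140 …(+2); best=3200 via (E,nl_idx)
  {ABD}: card=4800; try (B,hash)→2800, (B,merge)→3360, (B,nl_idx)→6880, (A,hash)→12400, (B,nl)→20160, (A,nl_idx)→70080 …(+2); best=2800 via (B,hash)
  {BCDE}: card=450000; try (B,hash)→26680, (C,hash)→56680, (E,hash)→108280, (B,merge)→235960, (B,nl_idx)→565000, (C,merge)→774930 …(+6); best=26680 via (B,hash)
  {ACDE}: card=8000; try (C,hash)→8000, (C,merge)→14250, (E,hash)→14440, (C,nl_idx)→17600, (A,hash)→26120, (E,nl_idx)→26240 …(+6); best=8000 via (C,hash)
  {ABCD}: card=48000; try (B,hash)→7120, (C,hash)→11600, (B,merge)→24000, (B,nl_idx)→63040, (C,merge)→72250, (C,nl_idx)→89200 …(+6); best=7120 via (B,hash)
  {ABDE}: card=24000; try (B,hash)→5680, (B,merge)→12960, (E,hash)→16600, (B,nl_idx)→32800, (A,hash)→53800, (E,nl_idx)→70000 …(+6); best=5680 via (B,hash)
  {ABCDE}: card=240000; try (B,hash)→17680, (C,hash)→33680, (E,hash)→64120, (B,merge)→120960, (B,nl_idx)→304000, (C,merge)→391930 …(+10); best=17680 via (B,hash)

cost=17680; order=A,D,E,C,B; methods=nl_idx,nl_idx,hash,hash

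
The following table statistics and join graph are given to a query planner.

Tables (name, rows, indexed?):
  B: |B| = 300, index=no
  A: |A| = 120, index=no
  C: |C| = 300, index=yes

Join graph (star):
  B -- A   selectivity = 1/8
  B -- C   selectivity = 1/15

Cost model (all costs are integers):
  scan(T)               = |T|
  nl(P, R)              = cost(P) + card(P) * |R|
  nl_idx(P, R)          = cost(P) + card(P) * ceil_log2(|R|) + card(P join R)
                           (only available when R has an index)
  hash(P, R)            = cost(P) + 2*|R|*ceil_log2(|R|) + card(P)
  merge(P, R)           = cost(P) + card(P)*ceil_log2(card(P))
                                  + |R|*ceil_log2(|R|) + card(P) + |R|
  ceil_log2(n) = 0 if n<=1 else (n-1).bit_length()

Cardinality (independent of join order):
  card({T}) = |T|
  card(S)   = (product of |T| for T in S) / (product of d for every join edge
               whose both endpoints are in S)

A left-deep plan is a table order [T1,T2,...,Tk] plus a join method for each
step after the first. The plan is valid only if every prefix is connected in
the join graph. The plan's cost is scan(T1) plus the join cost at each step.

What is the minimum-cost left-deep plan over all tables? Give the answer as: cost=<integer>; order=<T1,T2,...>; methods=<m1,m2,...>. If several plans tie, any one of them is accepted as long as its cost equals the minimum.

cost=12180; order=B,A,C; methods=hash,hash

Selinger DP (subsets sized 1..n):
  {B}: scan cost=300, card=300
  {A}: scan cost=120, card=120
  {C}: scan cost=300, card=300
  {AB}: card=4500; try (A,hash)→2280, (B,merge)→4080, (A,merge)→4260, (B,hash)→5640, (B,nl)→36120, (A,nl)→36300; best=2280 via (A,hash)
  {BC}: card=6000; try (C,hash)→6000, (B,hash)→6000, (C,merge)→6300, (B,merge)→6300, (C,nl_idx)→9000, (C,nl)→90300 …(+1); best=6000 via (C,hash)
  {ABC}: card=90000; try (C,hash)→12180, (A,hash)→13680, (C,merge)→68280, (A,merge)→90960, (C,nl_idx)→132780, (A,nl)→726000 …(+1); best=12180 via (C,hash)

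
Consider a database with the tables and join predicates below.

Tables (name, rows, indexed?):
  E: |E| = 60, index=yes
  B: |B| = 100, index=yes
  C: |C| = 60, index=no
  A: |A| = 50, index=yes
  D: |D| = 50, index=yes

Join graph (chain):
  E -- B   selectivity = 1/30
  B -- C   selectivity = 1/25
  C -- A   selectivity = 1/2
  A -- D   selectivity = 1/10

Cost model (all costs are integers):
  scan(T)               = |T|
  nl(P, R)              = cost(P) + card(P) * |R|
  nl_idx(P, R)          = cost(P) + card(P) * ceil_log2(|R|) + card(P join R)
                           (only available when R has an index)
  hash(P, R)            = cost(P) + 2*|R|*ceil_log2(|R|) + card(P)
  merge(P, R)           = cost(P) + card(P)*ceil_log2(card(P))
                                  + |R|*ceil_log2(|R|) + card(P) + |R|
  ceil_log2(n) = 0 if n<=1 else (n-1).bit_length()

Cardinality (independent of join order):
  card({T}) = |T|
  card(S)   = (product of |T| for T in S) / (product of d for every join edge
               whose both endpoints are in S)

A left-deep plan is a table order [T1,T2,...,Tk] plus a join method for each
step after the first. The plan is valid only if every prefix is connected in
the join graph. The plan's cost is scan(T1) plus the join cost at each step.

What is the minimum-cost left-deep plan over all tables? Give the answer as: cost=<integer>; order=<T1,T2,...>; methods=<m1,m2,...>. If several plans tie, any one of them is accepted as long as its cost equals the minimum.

Selinger DP (subsets sized 1..n):
  {E}: scan cost=60, card=60
  {B}: scan cost=100, card=100
  {C}: scan cost=60, card=60
  {A}: scan cost=50, card=50
  {D}: scan cost=50, card=50
  {BE}: card=200; try (B,nl_idx)→680, (E,nl_idx)→900, (E,hash)→920, (B,merge)→1280, (E,merge)→1320, (B,hash)→1520 …(+2); best=680 via (B,nl_idx)
  {BC}: card=240; try (B,nl_idx)→720, (C,hash)→920, (B,merge)→1280, (C,merge)→1320, (B,hash)→1520, (B,nl)→6060 …(+1); best=720 via (B,nl_idx)
  {AC}: card=1500; try (A,hash)→720, (C,hash)→820, (C,merge)→820, (A,merge)→830, (A,nl_idx)→1920, (C,nl)→3050 …(+1); best=720 via (A,hash)
  {AD}: card=250; try (D,nl_idx)→600, (A,nl_idx)→600, (D,hash)→700, (A,hash)→700, (D,merge)→750, (A,merge)→750 …(+2); best=600 via (D,nl_idx)
  {BCE}: card=480; try (C,hash)→1600, (E,hash)→1680, (E,nl_idx)→2640, (C,merge)→2900, (E,merge)→3300, (C,nl)→12680 …(+1); best=1600 via (C,hash)
  {ABC}: card=6000; try (A,hash)→1560, (A,merge)→3230, (B,hash)→3620, (A,nl_idx)→8160, (A,nl)→12720, (B,nl_idx)→17220 …(+2); best=1560 via (A,hash)
  {ACD}: card=7500; try (C,hash)→1570, (D,hash)→2820, (C,merge)→3270, (C,nl)→15600, (D,nl_idx)→17220, (D,merge)→19070 …(+1); best=1570 via (C,hash)
  {ABCE}: card=12000; try (A,hash)→2680, (A,merge)→6750, (E,hash)→8280, (A,nl_idx)→16480, (A,nl)→25600, (E,nl_idx)→49560 …(+2); best=2680 via (A,hash)
  {ABCD}: card=30000; try (D,hash)→8160, (B,hash)→10470, (D,nl_idx)→67560, (B,nl_idx)→84070, (D,merge)→85910, (B,merge)→107370 …(+2); best=8160 via (D,hash)
  {ABCDE}: card=60000; try (D,hash)→15280, (E,hash)→38880, (D,nl_idx)→134680, (D,merge)→183030, (E,nl_idx)→248160, (E,merge)→488580 …(+2); best=15280 via (D,hash)

cost=15280; order=E,B,C,A,D; methods=nl_idx,hash,hash,hash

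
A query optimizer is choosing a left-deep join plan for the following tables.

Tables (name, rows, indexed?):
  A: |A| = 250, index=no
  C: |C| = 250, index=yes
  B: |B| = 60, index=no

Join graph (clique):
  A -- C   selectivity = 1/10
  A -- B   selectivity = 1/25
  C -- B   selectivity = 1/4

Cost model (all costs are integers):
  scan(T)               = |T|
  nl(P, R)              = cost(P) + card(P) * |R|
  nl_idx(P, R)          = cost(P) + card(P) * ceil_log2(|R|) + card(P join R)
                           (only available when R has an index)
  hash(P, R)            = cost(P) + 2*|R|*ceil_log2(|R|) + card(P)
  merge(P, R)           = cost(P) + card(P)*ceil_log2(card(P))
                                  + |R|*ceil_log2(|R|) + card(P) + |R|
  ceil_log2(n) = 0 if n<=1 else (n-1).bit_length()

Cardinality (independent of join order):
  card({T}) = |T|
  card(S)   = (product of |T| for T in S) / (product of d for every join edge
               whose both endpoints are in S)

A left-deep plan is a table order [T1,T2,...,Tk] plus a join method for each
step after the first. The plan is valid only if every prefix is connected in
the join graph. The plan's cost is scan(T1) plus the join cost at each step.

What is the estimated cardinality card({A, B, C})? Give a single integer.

Tables in S: A(250), B(60), C(250)
Edges inside S: A-C(d=10), A-B(d=25), C-B(d=4)
numerator = 250 * 60 * 250 = 3750000
denominator = 10 * 25 * 4 = 1000
card(S) = 3750000 / 1000 = 3750

3750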